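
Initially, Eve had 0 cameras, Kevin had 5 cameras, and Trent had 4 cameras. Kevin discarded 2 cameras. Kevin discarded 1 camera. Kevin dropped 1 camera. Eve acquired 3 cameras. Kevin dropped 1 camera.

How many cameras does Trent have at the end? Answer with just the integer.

Answer: 4

Derivation:
Tracking counts step by step:
Start: Eve=0, Kevin=5, Trent=4
Event 1 (Kevin -2): Kevin: 5 -> 3. State: Eve=0, Kevin=3, Trent=4
Event 2 (Kevin -1): Kevin: 3 -> 2. State: Eve=0, Kevin=2, Trent=4
Event 3 (Kevin -1): Kevin: 2 -> 1. State: Eve=0, Kevin=1, Trent=4
Event 4 (Eve +3): Eve: 0 -> 3. State: Eve=3, Kevin=1, Trent=4
Event 5 (Kevin -1): Kevin: 1 -> 0. State: Eve=3, Kevin=0, Trent=4

Trent's final count: 4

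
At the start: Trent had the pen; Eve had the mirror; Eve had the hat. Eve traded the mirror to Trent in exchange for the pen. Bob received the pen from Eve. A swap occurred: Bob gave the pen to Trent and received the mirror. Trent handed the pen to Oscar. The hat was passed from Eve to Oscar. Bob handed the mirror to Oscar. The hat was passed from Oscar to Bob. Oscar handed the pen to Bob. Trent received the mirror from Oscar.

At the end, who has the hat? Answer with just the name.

Tracking all object holders:
Start: pen:Trent, mirror:Eve, hat:Eve
Event 1 (swap mirror<->pen: now mirror:Trent, pen:Eve). State: pen:Eve, mirror:Trent, hat:Eve
Event 2 (give pen: Eve -> Bob). State: pen:Bob, mirror:Trent, hat:Eve
Event 3 (swap pen<->mirror: now pen:Trent, mirror:Bob). State: pen:Trent, mirror:Bob, hat:Eve
Event 4 (give pen: Trent -> Oscar). State: pen:Oscar, mirror:Bob, hat:Eve
Event 5 (give hat: Eve -> Oscar). State: pen:Oscar, mirror:Bob, hat:Oscar
Event 6 (give mirror: Bob -> Oscar). State: pen:Oscar, mirror:Oscar, hat:Oscar
Event 7 (give hat: Oscar -> Bob). State: pen:Oscar, mirror:Oscar, hat:Bob
Event 8 (give pen: Oscar -> Bob). State: pen:Bob, mirror:Oscar, hat:Bob
Event 9 (give mirror: Oscar -> Trent). State: pen:Bob, mirror:Trent, hat:Bob

Final state: pen:Bob, mirror:Trent, hat:Bob
The hat is held by Bob.

Answer: Bob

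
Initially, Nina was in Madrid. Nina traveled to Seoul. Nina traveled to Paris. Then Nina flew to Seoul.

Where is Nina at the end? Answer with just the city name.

Tracking Nina's location:
Start: Nina is in Madrid.
After move 1: Madrid -> Seoul. Nina is in Seoul.
After move 2: Seoul -> Paris. Nina is in Paris.
After move 3: Paris -> Seoul. Nina is in Seoul.

Answer: Seoul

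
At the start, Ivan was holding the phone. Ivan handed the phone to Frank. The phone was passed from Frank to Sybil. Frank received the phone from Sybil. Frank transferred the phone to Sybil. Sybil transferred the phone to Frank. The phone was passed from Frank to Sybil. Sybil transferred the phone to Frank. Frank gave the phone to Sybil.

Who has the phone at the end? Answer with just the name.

Tracking the phone through each event:
Start: Ivan has the phone.
After event 1: Frank has the phone.
After event 2: Sybil has the phone.
After event 3: Frank has the phone.
After event 4: Sybil has the phone.
After event 5: Frank has the phone.
After event 6: Sybil has the phone.
After event 7: Frank has the phone.
After event 8: Sybil has the phone.

Answer: Sybil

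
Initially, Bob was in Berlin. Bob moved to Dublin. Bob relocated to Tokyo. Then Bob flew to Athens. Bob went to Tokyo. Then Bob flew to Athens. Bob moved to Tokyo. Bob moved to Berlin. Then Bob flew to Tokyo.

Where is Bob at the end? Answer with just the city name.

Tracking Bob's location:
Start: Bob is in Berlin.
After move 1: Berlin -> Dublin. Bob is in Dublin.
After move 2: Dublin -> Tokyo. Bob is in Tokyo.
After move 3: Tokyo -> Athens. Bob is in Athens.
After move 4: Athens -> Tokyo. Bob is in Tokyo.
After move 5: Tokyo -> Athens. Bob is in Athens.
After move 6: Athens -> Tokyo. Bob is in Tokyo.
After move 7: Tokyo -> Berlin. Bob is in Berlin.
After move 8: Berlin -> Tokyo. Bob is in Tokyo.

Answer: Tokyo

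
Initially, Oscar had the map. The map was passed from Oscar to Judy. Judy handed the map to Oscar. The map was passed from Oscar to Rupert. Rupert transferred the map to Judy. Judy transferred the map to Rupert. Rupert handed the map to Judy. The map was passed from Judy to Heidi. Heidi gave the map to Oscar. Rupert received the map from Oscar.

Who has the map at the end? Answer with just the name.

Answer: Rupert

Derivation:
Tracking the map through each event:
Start: Oscar has the map.
After event 1: Judy has the map.
After event 2: Oscar has the map.
After event 3: Rupert has the map.
After event 4: Judy has the map.
After event 5: Rupert has the map.
After event 6: Judy has the map.
After event 7: Heidi has the map.
After event 8: Oscar has the map.
After event 9: Rupert has the map.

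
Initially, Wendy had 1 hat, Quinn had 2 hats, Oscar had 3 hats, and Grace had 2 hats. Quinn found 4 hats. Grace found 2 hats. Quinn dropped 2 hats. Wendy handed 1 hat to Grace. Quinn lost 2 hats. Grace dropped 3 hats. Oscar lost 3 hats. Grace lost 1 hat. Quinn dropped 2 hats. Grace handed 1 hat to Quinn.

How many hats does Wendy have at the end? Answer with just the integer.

Tracking counts step by step:
Start: Wendy=1, Quinn=2, Oscar=3, Grace=2
Event 1 (Quinn +4): Quinn: 2 -> 6. State: Wendy=1, Quinn=6, Oscar=3, Grace=2
Event 2 (Grace +2): Grace: 2 -> 4. State: Wendy=1, Quinn=6, Oscar=3, Grace=4
Event 3 (Quinn -2): Quinn: 6 -> 4. State: Wendy=1, Quinn=4, Oscar=3, Grace=4
Event 4 (Wendy -> Grace, 1): Wendy: 1 -> 0, Grace: 4 -> 5. State: Wendy=0, Quinn=4, Oscar=3, Grace=5
Event 5 (Quinn -2): Quinn: 4 -> 2. State: Wendy=0, Quinn=2, Oscar=3, Grace=5
Event 6 (Grace -3): Grace: 5 -> 2. State: Wendy=0, Quinn=2, Oscar=3, Grace=2
Event 7 (Oscar -3): Oscar: 3 -> 0. State: Wendy=0, Quinn=2, Oscar=0, Grace=2
Event 8 (Grace -1): Grace: 2 -> 1. State: Wendy=0, Quinn=2, Oscar=0, Grace=1
Event 9 (Quinn -2): Quinn: 2 -> 0. State: Wendy=0, Quinn=0, Oscar=0, Grace=1
Event 10 (Grace -> Quinn, 1): Grace: 1 -> 0, Quinn: 0 -> 1. State: Wendy=0, Quinn=1, Oscar=0, Grace=0

Wendy's final count: 0

Answer: 0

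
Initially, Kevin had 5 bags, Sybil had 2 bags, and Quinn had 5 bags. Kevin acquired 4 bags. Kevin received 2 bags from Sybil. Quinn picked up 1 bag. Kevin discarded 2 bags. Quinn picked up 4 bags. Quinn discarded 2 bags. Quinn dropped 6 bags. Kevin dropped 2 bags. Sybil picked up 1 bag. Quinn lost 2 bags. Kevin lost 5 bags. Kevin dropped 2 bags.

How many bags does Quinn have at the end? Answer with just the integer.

Tracking counts step by step:
Start: Kevin=5, Sybil=2, Quinn=5
Event 1 (Kevin +4): Kevin: 5 -> 9. State: Kevin=9, Sybil=2, Quinn=5
Event 2 (Sybil -> Kevin, 2): Sybil: 2 -> 0, Kevin: 9 -> 11. State: Kevin=11, Sybil=0, Quinn=5
Event 3 (Quinn +1): Quinn: 5 -> 6. State: Kevin=11, Sybil=0, Quinn=6
Event 4 (Kevin -2): Kevin: 11 -> 9. State: Kevin=9, Sybil=0, Quinn=6
Event 5 (Quinn +4): Quinn: 6 -> 10. State: Kevin=9, Sybil=0, Quinn=10
Event 6 (Quinn -2): Quinn: 10 -> 8. State: Kevin=9, Sybil=0, Quinn=8
Event 7 (Quinn -6): Quinn: 8 -> 2. State: Kevin=9, Sybil=0, Quinn=2
Event 8 (Kevin -2): Kevin: 9 -> 7. State: Kevin=7, Sybil=0, Quinn=2
Event 9 (Sybil +1): Sybil: 0 -> 1. State: Kevin=7, Sybil=1, Quinn=2
Event 10 (Quinn -2): Quinn: 2 -> 0. State: Kevin=7, Sybil=1, Quinn=0
Event 11 (Kevin -5): Kevin: 7 -> 2. State: Kevin=2, Sybil=1, Quinn=0
Event 12 (Kevin -2): Kevin: 2 -> 0. State: Kevin=0, Sybil=1, Quinn=0

Quinn's final count: 0

Answer: 0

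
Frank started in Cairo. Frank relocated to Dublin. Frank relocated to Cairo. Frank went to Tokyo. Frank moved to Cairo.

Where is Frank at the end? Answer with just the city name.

Answer: Cairo

Derivation:
Tracking Frank's location:
Start: Frank is in Cairo.
After move 1: Cairo -> Dublin. Frank is in Dublin.
After move 2: Dublin -> Cairo. Frank is in Cairo.
After move 3: Cairo -> Tokyo. Frank is in Tokyo.
After move 4: Tokyo -> Cairo. Frank is in Cairo.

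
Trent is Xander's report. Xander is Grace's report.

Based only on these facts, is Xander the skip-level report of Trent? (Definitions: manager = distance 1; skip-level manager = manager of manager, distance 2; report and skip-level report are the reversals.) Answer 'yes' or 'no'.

Reconstructing the manager chain from the given facts:
  Grace -> Xander -> Trent
(each arrow means 'manager of the next')
Positions in the chain (0 = top):
  position of Grace: 0
  position of Xander: 1
  position of Trent: 2

Xander is at position 1, Trent is at position 2; signed distance (j - i) = 1.
'skip-level report' requires j - i = -2. Actual distance is 1, so the relation does NOT hold.

Answer: no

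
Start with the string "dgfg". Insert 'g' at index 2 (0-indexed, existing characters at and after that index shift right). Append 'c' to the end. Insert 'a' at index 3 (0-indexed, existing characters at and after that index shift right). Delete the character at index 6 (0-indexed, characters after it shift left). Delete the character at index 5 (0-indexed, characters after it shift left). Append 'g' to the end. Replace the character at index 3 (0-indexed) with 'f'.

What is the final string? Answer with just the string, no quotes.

Answer: dggffg

Derivation:
Applying each edit step by step:
Start: "dgfg"
Op 1 (insert 'g' at idx 2): "dgfg" -> "dggfg"
Op 2 (append 'c'): "dggfg" -> "dggfgc"
Op 3 (insert 'a' at idx 3): "dggfgc" -> "dggafgc"
Op 4 (delete idx 6 = 'c'): "dggafgc" -> "dggafg"
Op 5 (delete idx 5 = 'g'): "dggafg" -> "dggaf"
Op 6 (append 'g'): "dggaf" -> "dggafg"
Op 7 (replace idx 3: 'a' -> 'f'): "dggafg" -> "dggffg"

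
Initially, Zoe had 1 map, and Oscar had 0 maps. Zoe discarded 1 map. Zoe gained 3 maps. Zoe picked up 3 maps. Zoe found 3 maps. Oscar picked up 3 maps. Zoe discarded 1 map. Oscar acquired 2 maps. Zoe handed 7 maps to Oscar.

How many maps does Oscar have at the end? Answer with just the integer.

Answer: 12

Derivation:
Tracking counts step by step:
Start: Zoe=1, Oscar=0
Event 1 (Zoe -1): Zoe: 1 -> 0. State: Zoe=0, Oscar=0
Event 2 (Zoe +3): Zoe: 0 -> 3. State: Zoe=3, Oscar=0
Event 3 (Zoe +3): Zoe: 3 -> 6. State: Zoe=6, Oscar=0
Event 4 (Zoe +3): Zoe: 6 -> 9. State: Zoe=9, Oscar=0
Event 5 (Oscar +3): Oscar: 0 -> 3. State: Zoe=9, Oscar=3
Event 6 (Zoe -1): Zoe: 9 -> 8. State: Zoe=8, Oscar=3
Event 7 (Oscar +2): Oscar: 3 -> 5. State: Zoe=8, Oscar=5
Event 8 (Zoe -> Oscar, 7): Zoe: 8 -> 1, Oscar: 5 -> 12. State: Zoe=1, Oscar=12

Oscar's final count: 12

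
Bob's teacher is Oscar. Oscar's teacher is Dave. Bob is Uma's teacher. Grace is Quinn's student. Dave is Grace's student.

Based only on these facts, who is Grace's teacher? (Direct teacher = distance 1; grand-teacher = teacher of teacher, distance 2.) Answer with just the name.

Answer: Quinn

Derivation:
Reconstructing the teacher chain from the given facts:
  Quinn -> Grace -> Dave -> Oscar -> Bob -> Uma
(each arrow means 'teacher of the next')
Positions in the chain (0 = top):
  position of Quinn: 0
  position of Grace: 1
  position of Dave: 2
  position of Oscar: 3
  position of Bob: 4
  position of Uma: 5

Grace is at position 1; the teacher is 1 step up the chain, i.e. position 0: Quinn.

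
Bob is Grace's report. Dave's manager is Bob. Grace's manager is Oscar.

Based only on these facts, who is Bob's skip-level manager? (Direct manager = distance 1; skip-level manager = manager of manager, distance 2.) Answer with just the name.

Reconstructing the manager chain from the given facts:
  Oscar -> Grace -> Bob -> Dave
(each arrow means 'manager of the next')
Positions in the chain (0 = top):
  position of Oscar: 0
  position of Grace: 1
  position of Bob: 2
  position of Dave: 3

Bob is at position 2; the skip-level manager is 2 steps up the chain, i.e. position 0: Oscar.

Answer: Oscar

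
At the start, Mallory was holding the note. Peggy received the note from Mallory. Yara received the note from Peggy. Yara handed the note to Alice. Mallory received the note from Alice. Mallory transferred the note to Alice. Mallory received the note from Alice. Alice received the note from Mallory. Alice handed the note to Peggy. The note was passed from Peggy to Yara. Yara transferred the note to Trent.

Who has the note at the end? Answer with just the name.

Tracking the note through each event:
Start: Mallory has the note.
After event 1: Peggy has the note.
After event 2: Yara has the note.
After event 3: Alice has the note.
After event 4: Mallory has the note.
After event 5: Alice has the note.
After event 6: Mallory has the note.
After event 7: Alice has the note.
After event 8: Peggy has the note.
After event 9: Yara has the note.
After event 10: Trent has the note.

Answer: Trent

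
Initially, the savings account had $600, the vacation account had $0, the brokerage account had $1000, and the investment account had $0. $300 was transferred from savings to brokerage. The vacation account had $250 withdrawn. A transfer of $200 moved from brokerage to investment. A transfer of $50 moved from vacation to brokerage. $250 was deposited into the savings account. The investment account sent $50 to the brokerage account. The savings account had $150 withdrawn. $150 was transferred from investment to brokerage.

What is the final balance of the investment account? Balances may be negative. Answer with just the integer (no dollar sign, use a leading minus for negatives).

Tracking account balances step by step:
Start: savings=600, vacation=0, brokerage=1000, investment=0
Event 1 (transfer 300 savings -> brokerage): savings: 600 - 300 = 300, brokerage: 1000 + 300 = 1300. Balances: savings=300, vacation=0, brokerage=1300, investment=0
Event 2 (withdraw 250 from vacation): vacation: 0 - 250 = -250. Balances: savings=300, vacation=-250, brokerage=1300, investment=0
Event 3 (transfer 200 brokerage -> investment): brokerage: 1300 - 200 = 1100, investment: 0 + 200 = 200. Balances: savings=300, vacation=-250, brokerage=1100, investment=200
Event 4 (transfer 50 vacation -> brokerage): vacation: -250 - 50 = -300, brokerage: 1100 + 50 = 1150. Balances: savings=300, vacation=-300, brokerage=1150, investment=200
Event 5 (deposit 250 to savings): savings: 300 + 250 = 550. Balances: savings=550, vacation=-300, brokerage=1150, investment=200
Event 6 (transfer 50 investment -> brokerage): investment: 200 - 50 = 150, brokerage: 1150 + 50 = 1200. Balances: savings=550, vacation=-300, brokerage=1200, investment=150
Event 7 (withdraw 150 from savings): savings: 550 - 150 = 400. Balances: savings=400, vacation=-300, brokerage=1200, investment=150
Event 8 (transfer 150 investment -> brokerage): investment: 150 - 150 = 0, brokerage: 1200 + 150 = 1350. Balances: savings=400, vacation=-300, brokerage=1350, investment=0

Final balance of investment: 0

Answer: 0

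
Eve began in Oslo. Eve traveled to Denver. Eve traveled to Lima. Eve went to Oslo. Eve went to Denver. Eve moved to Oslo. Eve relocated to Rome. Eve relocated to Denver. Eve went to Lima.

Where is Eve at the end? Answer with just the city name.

Tracking Eve's location:
Start: Eve is in Oslo.
After move 1: Oslo -> Denver. Eve is in Denver.
After move 2: Denver -> Lima. Eve is in Lima.
After move 3: Lima -> Oslo. Eve is in Oslo.
After move 4: Oslo -> Denver. Eve is in Denver.
After move 5: Denver -> Oslo. Eve is in Oslo.
After move 6: Oslo -> Rome. Eve is in Rome.
After move 7: Rome -> Denver. Eve is in Denver.
After move 8: Denver -> Lima. Eve is in Lima.

Answer: Lima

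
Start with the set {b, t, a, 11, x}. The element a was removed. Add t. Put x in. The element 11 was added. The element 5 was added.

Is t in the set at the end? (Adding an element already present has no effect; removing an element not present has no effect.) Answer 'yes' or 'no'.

Answer: yes

Derivation:
Tracking the set through each operation:
Start: {11, a, b, t, x}
Event 1 (remove a): removed. Set: {11, b, t, x}
Event 2 (add t): already present, no change. Set: {11, b, t, x}
Event 3 (add x): already present, no change. Set: {11, b, t, x}
Event 4 (add 11): already present, no change. Set: {11, b, t, x}
Event 5 (add 5): added. Set: {11, 5, b, t, x}

Final set: {11, 5, b, t, x} (size 5)
t is in the final set.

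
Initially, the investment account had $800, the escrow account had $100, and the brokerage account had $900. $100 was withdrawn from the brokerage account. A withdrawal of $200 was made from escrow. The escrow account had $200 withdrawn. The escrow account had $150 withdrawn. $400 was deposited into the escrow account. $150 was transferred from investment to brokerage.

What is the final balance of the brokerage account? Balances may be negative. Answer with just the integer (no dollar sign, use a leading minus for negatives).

Tracking account balances step by step:
Start: investment=800, escrow=100, brokerage=900
Event 1 (withdraw 100 from brokerage): brokerage: 900 - 100 = 800. Balances: investment=800, escrow=100, brokerage=800
Event 2 (withdraw 200 from escrow): escrow: 100 - 200 = -100. Balances: investment=800, escrow=-100, brokerage=800
Event 3 (withdraw 200 from escrow): escrow: -100 - 200 = -300. Balances: investment=800, escrow=-300, brokerage=800
Event 4 (withdraw 150 from escrow): escrow: -300 - 150 = -450. Balances: investment=800, escrow=-450, brokerage=800
Event 5 (deposit 400 to escrow): escrow: -450 + 400 = -50. Balances: investment=800, escrow=-50, brokerage=800
Event 6 (transfer 150 investment -> brokerage): investment: 800 - 150 = 650, brokerage: 800 + 150 = 950. Balances: investment=650, escrow=-50, brokerage=950

Final balance of brokerage: 950

Answer: 950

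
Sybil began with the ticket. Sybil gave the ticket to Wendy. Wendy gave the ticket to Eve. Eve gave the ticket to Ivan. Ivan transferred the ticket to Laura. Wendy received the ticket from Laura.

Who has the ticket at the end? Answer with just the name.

Tracking the ticket through each event:
Start: Sybil has the ticket.
After event 1: Wendy has the ticket.
After event 2: Eve has the ticket.
After event 3: Ivan has the ticket.
After event 4: Laura has the ticket.
After event 5: Wendy has the ticket.

Answer: Wendy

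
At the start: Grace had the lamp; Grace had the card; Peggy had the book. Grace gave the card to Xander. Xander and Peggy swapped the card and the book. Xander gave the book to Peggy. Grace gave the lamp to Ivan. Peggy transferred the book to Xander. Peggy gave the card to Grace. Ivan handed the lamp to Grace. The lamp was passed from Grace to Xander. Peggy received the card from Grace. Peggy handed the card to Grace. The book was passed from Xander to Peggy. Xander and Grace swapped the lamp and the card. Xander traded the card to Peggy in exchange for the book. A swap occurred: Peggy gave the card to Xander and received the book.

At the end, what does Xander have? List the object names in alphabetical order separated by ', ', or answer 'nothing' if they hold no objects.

Answer: card

Derivation:
Tracking all object holders:
Start: lamp:Grace, card:Grace, book:Peggy
Event 1 (give card: Grace -> Xander). State: lamp:Grace, card:Xander, book:Peggy
Event 2 (swap card<->book: now card:Peggy, book:Xander). State: lamp:Grace, card:Peggy, book:Xander
Event 3 (give book: Xander -> Peggy). State: lamp:Grace, card:Peggy, book:Peggy
Event 4 (give lamp: Grace -> Ivan). State: lamp:Ivan, card:Peggy, book:Peggy
Event 5 (give book: Peggy -> Xander). State: lamp:Ivan, card:Peggy, book:Xander
Event 6 (give card: Peggy -> Grace). State: lamp:Ivan, card:Grace, book:Xander
Event 7 (give lamp: Ivan -> Grace). State: lamp:Grace, card:Grace, book:Xander
Event 8 (give lamp: Grace -> Xander). State: lamp:Xander, card:Grace, book:Xander
Event 9 (give card: Grace -> Peggy). State: lamp:Xander, card:Peggy, book:Xander
Event 10 (give card: Peggy -> Grace). State: lamp:Xander, card:Grace, book:Xander
Event 11 (give book: Xander -> Peggy). State: lamp:Xander, card:Grace, book:Peggy
Event 12 (swap lamp<->card: now lamp:Grace, card:Xander). State: lamp:Grace, card:Xander, book:Peggy
Event 13 (swap card<->book: now card:Peggy, book:Xander). State: lamp:Grace, card:Peggy, book:Xander
Event 14 (swap card<->book: now card:Xander, book:Peggy). State: lamp:Grace, card:Xander, book:Peggy

Final state: lamp:Grace, card:Xander, book:Peggy
Xander holds: card.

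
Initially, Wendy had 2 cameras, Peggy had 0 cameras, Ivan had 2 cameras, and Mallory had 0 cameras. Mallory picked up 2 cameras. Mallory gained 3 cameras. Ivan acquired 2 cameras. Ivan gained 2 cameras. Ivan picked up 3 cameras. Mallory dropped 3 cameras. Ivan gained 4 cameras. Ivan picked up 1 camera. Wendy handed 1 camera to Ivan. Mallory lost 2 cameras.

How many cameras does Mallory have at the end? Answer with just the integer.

Answer: 0

Derivation:
Tracking counts step by step:
Start: Wendy=2, Peggy=0, Ivan=2, Mallory=0
Event 1 (Mallory +2): Mallory: 0 -> 2. State: Wendy=2, Peggy=0, Ivan=2, Mallory=2
Event 2 (Mallory +3): Mallory: 2 -> 5. State: Wendy=2, Peggy=0, Ivan=2, Mallory=5
Event 3 (Ivan +2): Ivan: 2 -> 4. State: Wendy=2, Peggy=0, Ivan=4, Mallory=5
Event 4 (Ivan +2): Ivan: 4 -> 6. State: Wendy=2, Peggy=0, Ivan=6, Mallory=5
Event 5 (Ivan +3): Ivan: 6 -> 9. State: Wendy=2, Peggy=0, Ivan=9, Mallory=5
Event 6 (Mallory -3): Mallory: 5 -> 2. State: Wendy=2, Peggy=0, Ivan=9, Mallory=2
Event 7 (Ivan +4): Ivan: 9 -> 13. State: Wendy=2, Peggy=0, Ivan=13, Mallory=2
Event 8 (Ivan +1): Ivan: 13 -> 14. State: Wendy=2, Peggy=0, Ivan=14, Mallory=2
Event 9 (Wendy -> Ivan, 1): Wendy: 2 -> 1, Ivan: 14 -> 15. State: Wendy=1, Peggy=0, Ivan=15, Mallory=2
Event 10 (Mallory -2): Mallory: 2 -> 0. State: Wendy=1, Peggy=0, Ivan=15, Mallory=0

Mallory's final count: 0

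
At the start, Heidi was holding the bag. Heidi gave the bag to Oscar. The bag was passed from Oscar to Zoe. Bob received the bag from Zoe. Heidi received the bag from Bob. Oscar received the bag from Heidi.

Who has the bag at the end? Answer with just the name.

Answer: Oscar

Derivation:
Tracking the bag through each event:
Start: Heidi has the bag.
After event 1: Oscar has the bag.
After event 2: Zoe has the bag.
After event 3: Bob has the bag.
After event 4: Heidi has the bag.
After event 5: Oscar has the bag.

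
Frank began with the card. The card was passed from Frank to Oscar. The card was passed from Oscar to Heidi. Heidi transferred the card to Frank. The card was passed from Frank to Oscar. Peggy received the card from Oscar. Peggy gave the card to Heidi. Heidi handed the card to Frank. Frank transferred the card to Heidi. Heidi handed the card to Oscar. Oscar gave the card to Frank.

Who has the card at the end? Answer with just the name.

Answer: Frank

Derivation:
Tracking the card through each event:
Start: Frank has the card.
After event 1: Oscar has the card.
After event 2: Heidi has the card.
After event 3: Frank has the card.
After event 4: Oscar has the card.
After event 5: Peggy has the card.
After event 6: Heidi has the card.
After event 7: Frank has the card.
After event 8: Heidi has the card.
After event 9: Oscar has the card.
After event 10: Frank has the card.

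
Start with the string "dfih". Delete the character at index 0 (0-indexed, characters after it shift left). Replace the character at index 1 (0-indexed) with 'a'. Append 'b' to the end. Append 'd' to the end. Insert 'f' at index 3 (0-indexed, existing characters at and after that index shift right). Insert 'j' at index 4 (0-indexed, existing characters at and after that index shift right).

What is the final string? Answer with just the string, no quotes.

Answer: fahfjbd

Derivation:
Applying each edit step by step:
Start: "dfih"
Op 1 (delete idx 0 = 'd'): "dfih" -> "fih"
Op 2 (replace idx 1: 'i' -> 'a'): "fih" -> "fah"
Op 3 (append 'b'): "fah" -> "fahb"
Op 4 (append 'd'): "fahb" -> "fahbd"
Op 5 (insert 'f' at idx 3): "fahbd" -> "fahfbd"
Op 6 (insert 'j' at idx 4): "fahfbd" -> "fahfjbd"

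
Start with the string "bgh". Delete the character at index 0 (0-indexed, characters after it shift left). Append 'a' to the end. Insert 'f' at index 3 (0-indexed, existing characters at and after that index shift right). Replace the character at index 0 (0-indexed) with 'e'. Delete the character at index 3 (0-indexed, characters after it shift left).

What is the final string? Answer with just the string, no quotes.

Answer: eha

Derivation:
Applying each edit step by step:
Start: "bgh"
Op 1 (delete idx 0 = 'b'): "bgh" -> "gh"
Op 2 (append 'a'): "gh" -> "gha"
Op 3 (insert 'f' at idx 3): "gha" -> "ghaf"
Op 4 (replace idx 0: 'g' -> 'e'): "ghaf" -> "ehaf"
Op 5 (delete idx 3 = 'f'): "ehaf" -> "eha"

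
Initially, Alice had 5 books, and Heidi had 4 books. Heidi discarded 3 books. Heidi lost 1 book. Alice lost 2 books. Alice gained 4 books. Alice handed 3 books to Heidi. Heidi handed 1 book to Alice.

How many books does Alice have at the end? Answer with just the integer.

Answer: 5

Derivation:
Tracking counts step by step:
Start: Alice=5, Heidi=4
Event 1 (Heidi -3): Heidi: 4 -> 1. State: Alice=5, Heidi=1
Event 2 (Heidi -1): Heidi: 1 -> 0. State: Alice=5, Heidi=0
Event 3 (Alice -2): Alice: 5 -> 3. State: Alice=3, Heidi=0
Event 4 (Alice +4): Alice: 3 -> 7. State: Alice=7, Heidi=0
Event 5 (Alice -> Heidi, 3): Alice: 7 -> 4, Heidi: 0 -> 3. State: Alice=4, Heidi=3
Event 6 (Heidi -> Alice, 1): Heidi: 3 -> 2, Alice: 4 -> 5. State: Alice=5, Heidi=2

Alice's final count: 5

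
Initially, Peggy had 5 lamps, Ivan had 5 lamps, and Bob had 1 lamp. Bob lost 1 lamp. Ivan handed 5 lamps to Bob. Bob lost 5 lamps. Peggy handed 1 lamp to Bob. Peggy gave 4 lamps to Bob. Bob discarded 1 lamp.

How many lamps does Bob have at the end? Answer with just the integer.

Answer: 4

Derivation:
Tracking counts step by step:
Start: Peggy=5, Ivan=5, Bob=1
Event 1 (Bob -1): Bob: 1 -> 0. State: Peggy=5, Ivan=5, Bob=0
Event 2 (Ivan -> Bob, 5): Ivan: 5 -> 0, Bob: 0 -> 5. State: Peggy=5, Ivan=0, Bob=5
Event 3 (Bob -5): Bob: 5 -> 0. State: Peggy=5, Ivan=0, Bob=0
Event 4 (Peggy -> Bob, 1): Peggy: 5 -> 4, Bob: 0 -> 1. State: Peggy=4, Ivan=0, Bob=1
Event 5 (Peggy -> Bob, 4): Peggy: 4 -> 0, Bob: 1 -> 5. State: Peggy=0, Ivan=0, Bob=5
Event 6 (Bob -1): Bob: 5 -> 4. State: Peggy=0, Ivan=0, Bob=4

Bob's final count: 4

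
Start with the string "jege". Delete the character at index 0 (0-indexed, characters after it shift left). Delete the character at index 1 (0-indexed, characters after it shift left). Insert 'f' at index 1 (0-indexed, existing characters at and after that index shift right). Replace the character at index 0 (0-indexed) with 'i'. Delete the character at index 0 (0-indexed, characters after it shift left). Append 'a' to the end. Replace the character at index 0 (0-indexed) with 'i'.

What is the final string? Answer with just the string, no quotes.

Applying each edit step by step:
Start: "jege"
Op 1 (delete idx 0 = 'j'): "jege" -> "ege"
Op 2 (delete idx 1 = 'g'): "ege" -> "ee"
Op 3 (insert 'f' at idx 1): "ee" -> "efe"
Op 4 (replace idx 0: 'e' -> 'i'): "efe" -> "ife"
Op 5 (delete idx 0 = 'i'): "ife" -> "fe"
Op 6 (append 'a'): "fe" -> "fea"
Op 7 (replace idx 0: 'f' -> 'i'): "fea" -> "iea"

Answer: iea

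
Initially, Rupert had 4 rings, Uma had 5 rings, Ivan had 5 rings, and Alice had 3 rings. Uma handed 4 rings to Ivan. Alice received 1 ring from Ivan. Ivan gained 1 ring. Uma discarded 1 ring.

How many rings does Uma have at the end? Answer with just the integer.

Tracking counts step by step:
Start: Rupert=4, Uma=5, Ivan=5, Alice=3
Event 1 (Uma -> Ivan, 4): Uma: 5 -> 1, Ivan: 5 -> 9. State: Rupert=4, Uma=1, Ivan=9, Alice=3
Event 2 (Ivan -> Alice, 1): Ivan: 9 -> 8, Alice: 3 -> 4. State: Rupert=4, Uma=1, Ivan=8, Alice=4
Event 3 (Ivan +1): Ivan: 8 -> 9. State: Rupert=4, Uma=1, Ivan=9, Alice=4
Event 4 (Uma -1): Uma: 1 -> 0. State: Rupert=4, Uma=0, Ivan=9, Alice=4

Uma's final count: 0

Answer: 0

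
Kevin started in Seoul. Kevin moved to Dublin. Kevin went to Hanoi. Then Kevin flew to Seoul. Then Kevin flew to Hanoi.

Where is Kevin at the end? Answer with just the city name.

Tracking Kevin's location:
Start: Kevin is in Seoul.
After move 1: Seoul -> Dublin. Kevin is in Dublin.
After move 2: Dublin -> Hanoi. Kevin is in Hanoi.
After move 3: Hanoi -> Seoul. Kevin is in Seoul.
After move 4: Seoul -> Hanoi. Kevin is in Hanoi.

Answer: Hanoi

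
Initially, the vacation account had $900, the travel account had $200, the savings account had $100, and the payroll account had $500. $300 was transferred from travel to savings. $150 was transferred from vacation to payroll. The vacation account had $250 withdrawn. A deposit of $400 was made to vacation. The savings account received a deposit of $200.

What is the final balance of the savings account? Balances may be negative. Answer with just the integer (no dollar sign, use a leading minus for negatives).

Tracking account balances step by step:
Start: vacation=900, travel=200, savings=100, payroll=500
Event 1 (transfer 300 travel -> savings): travel: 200 - 300 = -100, savings: 100 + 300 = 400. Balances: vacation=900, travel=-100, savings=400, payroll=500
Event 2 (transfer 150 vacation -> payroll): vacation: 900 - 150 = 750, payroll: 500 + 150 = 650. Balances: vacation=750, travel=-100, savings=400, payroll=650
Event 3 (withdraw 250 from vacation): vacation: 750 - 250 = 500. Balances: vacation=500, travel=-100, savings=400, payroll=650
Event 4 (deposit 400 to vacation): vacation: 500 + 400 = 900. Balances: vacation=900, travel=-100, savings=400, payroll=650
Event 5 (deposit 200 to savings): savings: 400 + 200 = 600. Balances: vacation=900, travel=-100, savings=600, payroll=650

Final balance of savings: 600

Answer: 600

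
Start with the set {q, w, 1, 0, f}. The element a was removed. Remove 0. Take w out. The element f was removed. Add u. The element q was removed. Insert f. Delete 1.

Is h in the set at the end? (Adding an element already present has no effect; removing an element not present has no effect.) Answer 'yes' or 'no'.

Answer: no

Derivation:
Tracking the set through each operation:
Start: {0, 1, f, q, w}
Event 1 (remove a): not present, no change. Set: {0, 1, f, q, w}
Event 2 (remove 0): removed. Set: {1, f, q, w}
Event 3 (remove w): removed. Set: {1, f, q}
Event 4 (remove f): removed. Set: {1, q}
Event 5 (add u): added. Set: {1, q, u}
Event 6 (remove q): removed. Set: {1, u}
Event 7 (add f): added. Set: {1, f, u}
Event 8 (remove 1): removed. Set: {f, u}

Final set: {f, u} (size 2)
h is NOT in the final set.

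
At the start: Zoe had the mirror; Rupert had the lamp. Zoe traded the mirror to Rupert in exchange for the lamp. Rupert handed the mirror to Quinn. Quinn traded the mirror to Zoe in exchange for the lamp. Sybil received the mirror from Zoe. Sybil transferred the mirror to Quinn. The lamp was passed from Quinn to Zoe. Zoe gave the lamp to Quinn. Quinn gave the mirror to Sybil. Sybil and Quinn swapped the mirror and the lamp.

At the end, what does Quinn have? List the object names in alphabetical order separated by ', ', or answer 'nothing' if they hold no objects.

Tracking all object holders:
Start: mirror:Zoe, lamp:Rupert
Event 1 (swap mirror<->lamp: now mirror:Rupert, lamp:Zoe). State: mirror:Rupert, lamp:Zoe
Event 2 (give mirror: Rupert -> Quinn). State: mirror:Quinn, lamp:Zoe
Event 3 (swap mirror<->lamp: now mirror:Zoe, lamp:Quinn). State: mirror:Zoe, lamp:Quinn
Event 4 (give mirror: Zoe -> Sybil). State: mirror:Sybil, lamp:Quinn
Event 5 (give mirror: Sybil -> Quinn). State: mirror:Quinn, lamp:Quinn
Event 6 (give lamp: Quinn -> Zoe). State: mirror:Quinn, lamp:Zoe
Event 7 (give lamp: Zoe -> Quinn). State: mirror:Quinn, lamp:Quinn
Event 8 (give mirror: Quinn -> Sybil). State: mirror:Sybil, lamp:Quinn
Event 9 (swap mirror<->lamp: now mirror:Quinn, lamp:Sybil). State: mirror:Quinn, lamp:Sybil

Final state: mirror:Quinn, lamp:Sybil
Quinn holds: mirror.

Answer: mirror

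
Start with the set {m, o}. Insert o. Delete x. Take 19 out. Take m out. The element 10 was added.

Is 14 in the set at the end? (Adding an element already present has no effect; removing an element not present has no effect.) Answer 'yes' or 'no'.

Answer: no

Derivation:
Tracking the set through each operation:
Start: {m, o}
Event 1 (add o): already present, no change. Set: {m, o}
Event 2 (remove x): not present, no change. Set: {m, o}
Event 3 (remove 19): not present, no change. Set: {m, o}
Event 4 (remove m): removed. Set: {o}
Event 5 (add 10): added. Set: {10, o}

Final set: {10, o} (size 2)
14 is NOT in the final set.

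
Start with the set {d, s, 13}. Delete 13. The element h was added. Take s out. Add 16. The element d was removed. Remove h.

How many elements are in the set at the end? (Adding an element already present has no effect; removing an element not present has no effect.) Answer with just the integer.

Tracking the set through each operation:
Start: {13, d, s}
Event 1 (remove 13): removed. Set: {d, s}
Event 2 (add h): added. Set: {d, h, s}
Event 3 (remove s): removed. Set: {d, h}
Event 4 (add 16): added. Set: {16, d, h}
Event 5 (remove d): removed. Set: {16, h}
Event 6 (remove h): removed. Set: {16}

Final set: {16} (size 1)

Answer: 1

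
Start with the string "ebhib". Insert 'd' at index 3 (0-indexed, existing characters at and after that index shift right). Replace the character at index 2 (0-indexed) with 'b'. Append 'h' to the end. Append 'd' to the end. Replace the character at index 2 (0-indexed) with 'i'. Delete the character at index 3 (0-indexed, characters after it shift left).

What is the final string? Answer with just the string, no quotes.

Answer: ebiibhd

Derivation:
Applying each edit step by step:
Start: "ebhib"
Op 1 (insert 'd' at idx 3): "ebhib" -> "ebhdib"
Op 2 (replace idx 2: 'h' -> 'b'): "ebhdib" -> "ebbdib"
Op 3 (append 'h'): "ebbdib" -> "ebbdibh"
Op 4 (append 'd'): "ebbdibh" -> "ebbdibhd"
Op 5 (replace idx 2: 'b' -> 'i'): "ebbdibhd" -> "ebidibhd"
Op 6 (delete idx 3 = 'd'): "ebidibhd" -> "ebiibhd"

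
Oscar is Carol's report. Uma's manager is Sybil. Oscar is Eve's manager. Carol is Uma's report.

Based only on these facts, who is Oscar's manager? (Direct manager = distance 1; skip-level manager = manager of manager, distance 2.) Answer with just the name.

Answer: Carol

Derivation:
Reconstructing the manager chain from the given facts:
  Sybil -> Uma -> Carol -> Oscar -> Eve
(each arrow means 'manager of the next')
Positions in the chain (0 = top):
  position of Sybil: 0
  position of Uma: 1
  position of Carol: 2
  position of Oscar: 3
  position of Eve: 4

Oscar is at position 3; the manager is 1 step up the chain, i.e. position 2: Carol.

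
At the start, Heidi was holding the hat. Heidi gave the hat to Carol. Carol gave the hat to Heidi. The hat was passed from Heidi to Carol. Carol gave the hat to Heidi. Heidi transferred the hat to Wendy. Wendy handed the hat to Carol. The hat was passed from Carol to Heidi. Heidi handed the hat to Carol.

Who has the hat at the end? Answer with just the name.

Answer: Carol

Derivation:
Tracking the hat through each event:
Start: Heidi has the hat.
After event 1: Carol has the hat.
After event 2: Heidi has the hat.
After event 3: Carol has the hat.
After event 4: Heidi has the hat.
After event 5: Wendy has the hat.
After event 6: Carol has the hat.
After event 7: Heidi has the hat.
After event 8: Carol has the hat.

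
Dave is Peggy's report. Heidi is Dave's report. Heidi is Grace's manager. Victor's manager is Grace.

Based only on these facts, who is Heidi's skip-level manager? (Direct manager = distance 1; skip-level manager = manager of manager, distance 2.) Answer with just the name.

Answer: Peggy

Derivation:
Reconstructing the manager chain from the given facts:
  Peggy -> Dave -> Heidi -> Grace -> Victor
(each arrow means 'manager of the next')
Positions in the chain (0 = top):
  position of Peggy: 0
  position of Dave: 1
  position of Heidi: 2
  position of Grace: 3
  position of Victor: 4

Heidi is at position 2; the skip-level manager is 2 steps up the chain, i.e. position 0: Peggy.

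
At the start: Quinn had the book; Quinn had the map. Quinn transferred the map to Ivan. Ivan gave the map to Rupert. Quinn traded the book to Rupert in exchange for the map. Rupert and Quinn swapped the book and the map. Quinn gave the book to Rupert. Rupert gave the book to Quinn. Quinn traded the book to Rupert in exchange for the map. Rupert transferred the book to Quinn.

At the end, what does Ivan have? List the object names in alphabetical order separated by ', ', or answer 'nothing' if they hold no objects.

Tracking all object holders:
Start: book:Quinn, map:Quinn
Event 1 (give map: Quinn -> Ivan). State: book:Quinn, map:Ivan
Event 2 (give map: Ivan -> Rupert). State: book:Quinn, map:Rupert
Event 3 (swap book<->map: now book:Rupert, map:Quinn). State: book:Rupert, map:Quinn
Event 4 (swap book<->map: now book:Quinn, map:Rupert). State: book:Quinn, map:Rupert
Event 5 (give book: Quinn -> Rupert). State: book:Rupert, map:Rupert
Event 6 (give book: Rupert -> Quinn). State: book:Quinn, map:Rupert
Event 7 (swap book<->map: now book:Rupert, map:Quinn). State: book:Rupert, map:Quinn
Event 8 (give book: Rupert -> Quinn). State: book:Quinn, map:Quinn

Final state: book:Quinn, map:Quinn
Ivan holds: (nothing).

Answer: nothing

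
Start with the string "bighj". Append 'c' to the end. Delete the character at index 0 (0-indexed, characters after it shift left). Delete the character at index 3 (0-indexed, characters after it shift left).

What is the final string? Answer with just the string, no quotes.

Answer: ighc

Derivation:
Applying each edit step by step:
Start: "bighj"
Op 1 (append 'c'): "bighj" -> "bighjc"
Op 2 (delete idx 0 = 'b'): "bighjc" -> "ighjc"
Op 3 (delete idx 3 = 'j'): "ighjc" -> "ighc"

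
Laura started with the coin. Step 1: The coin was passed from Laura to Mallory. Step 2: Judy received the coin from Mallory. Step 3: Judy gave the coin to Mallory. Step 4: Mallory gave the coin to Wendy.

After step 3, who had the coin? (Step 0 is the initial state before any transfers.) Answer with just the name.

Tracking the coin holder through step 3:
After step 0 (start): Laura
After step 1: Mallory
After step 2: Judy
After step 3: Mallory

At step 3, the holder is Mallory.

Answer: Mallory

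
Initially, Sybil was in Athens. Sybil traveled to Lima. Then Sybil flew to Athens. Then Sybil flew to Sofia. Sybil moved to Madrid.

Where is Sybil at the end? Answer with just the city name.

Tracking Sybil's location:
Start: Sybil is in Athens.
After move 1: Athens -> Lima. Sybil is in Lima.
After move 2: Lima -> Athens. Sybil is in Athens.
After move 3: Athens -> Sofia. Sybil is in Sofia.
After move 4: Sofia -> Madrid. Sybil is in Madrid.

Answer: Madrid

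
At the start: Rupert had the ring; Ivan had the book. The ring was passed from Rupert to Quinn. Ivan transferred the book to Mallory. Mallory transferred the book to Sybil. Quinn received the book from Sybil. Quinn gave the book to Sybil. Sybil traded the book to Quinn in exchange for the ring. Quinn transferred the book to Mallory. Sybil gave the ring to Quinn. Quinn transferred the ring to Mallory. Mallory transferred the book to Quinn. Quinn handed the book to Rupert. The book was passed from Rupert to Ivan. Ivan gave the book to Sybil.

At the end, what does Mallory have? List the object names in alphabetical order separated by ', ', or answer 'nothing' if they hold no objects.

Tracking all object holders:
Start: ring:Rupert, book:Ivan
Event 1 (give ring: Rupert -> Quinn). State: ring:Quinn, book:Ivan
Event 2 (give book: Ivan -> Mallory). State: ring:Quinn, book:Mallory
Event 3 (give book: Mallory -> Sybil). State: ring:Quinn, book:Sybil
Event 4 (give book: Sybil -> Quinn). State: ring:Quinn, book:Quinn
Event 5 (give book: Quinn -> Sybil). State: ring:Quinn, book:Sybil
Event 6 (swap book<->ring: now book:Quinn, ring:Sybil). State: ring:Sybil, book:Quinn
Event 7 (give book: Quinn -> Mallory). State: ring:Sybil, book:Mallory
Event 8 (give ring: Sybil -> Quinn). State: ring:Quinn, book:Mallory
Event 9 (give ring: Quinn -> Mallory). State: ring:Mallory, book:Mallory
Event 10 (give book: Mallory -> Quinn). State: ring:Mallory, book:Quinn
Event 11 (give book: Quinn -> Rupert). State: ring:Mallory, book:Rupert
Event 12 (give book: Rupert -> Ivan). State: ring:Mallory, book:Ivan
Event 13 (give book: Ivan -> Sybil). State: ring:Mallory, book:Sybil

Final state: ring:Mallory, book:Sybil
Mallory holds: ring.

Answer: ring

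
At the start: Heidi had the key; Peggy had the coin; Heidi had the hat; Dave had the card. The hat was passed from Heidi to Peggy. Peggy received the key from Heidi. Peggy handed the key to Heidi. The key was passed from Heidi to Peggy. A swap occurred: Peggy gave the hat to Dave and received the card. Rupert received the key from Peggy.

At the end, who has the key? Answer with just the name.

Answer: Rupert

Derivation:
Tracking all object holders:
Start: key:Heidi, coin:Peggy, hat:Heidi, card:Dave
Event 1 (give hat: Heidi -> Peggy). State: key:Heidi, coin:Peggy, hat:Peggy, card:Dave
Event 2 (give key: Heidi -> Peggy). State: key:Peggy, coin:Peggy, hat:Peggy, card:Dave
Event 3 (give key: Peggy -> Heidi). State: key:Heidi, coin:Peggy, hat:Peggy, card:Dave
Event 4 (give key: Heidi -> Peggy). State: key:Peggy, coin:Peggy, hat:Peggy, card:Dave
Event 5 (swap hat<->card: now hat:Dave, card:Peggy). State: key:Peggy, coin:Peggy, hat:Dave, card:Peggy
Event 6 (give key: Peggy -> Rupert). State: key:Rupert, coin:Peggy, hat:Dave, card:Peggy

Final state: key:Rupert, coin:Peggy, hat:Dave, card:Peggy
The key is held by Rupert.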